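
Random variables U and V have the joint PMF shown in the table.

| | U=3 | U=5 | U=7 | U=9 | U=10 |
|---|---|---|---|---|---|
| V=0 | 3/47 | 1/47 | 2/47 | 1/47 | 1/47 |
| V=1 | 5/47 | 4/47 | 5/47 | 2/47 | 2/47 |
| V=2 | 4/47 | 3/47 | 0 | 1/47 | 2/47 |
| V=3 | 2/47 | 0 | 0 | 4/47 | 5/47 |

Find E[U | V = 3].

92/11

P(V = 3) = 11/47.
Σ U·P over the event = 3·(2/47) + 9·(4/47) + 10·(5/47) = 92/47.
E[U | V = 3] = (92/47) / (11/47) = 92/11.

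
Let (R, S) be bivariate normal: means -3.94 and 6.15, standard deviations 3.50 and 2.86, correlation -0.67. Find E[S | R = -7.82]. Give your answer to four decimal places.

For a bivariate normal, E[S | R=x] = μ_S + ρ·(σ_S/σ_R)·(x − μ_R).
E[S | R=-7.82] = 6.15 + (-0.67)·(2.86/3.50)·(-7.82 − (-3.94)) = 6.15 + (-0.547486)·(-3.88) = 8.2742.

8.2742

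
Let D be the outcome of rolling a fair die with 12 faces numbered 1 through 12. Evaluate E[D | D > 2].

15/2

Given D > 2, D is equally likely to be any of {3, 4, 5, 6, 7, 8, 9, 10, 11, 12}.
E[D | D > 2] = (3 + 4 + 5 + 6 + 7 + 8 + 9 + 10 + 11 + 12) / 10 = 15/2.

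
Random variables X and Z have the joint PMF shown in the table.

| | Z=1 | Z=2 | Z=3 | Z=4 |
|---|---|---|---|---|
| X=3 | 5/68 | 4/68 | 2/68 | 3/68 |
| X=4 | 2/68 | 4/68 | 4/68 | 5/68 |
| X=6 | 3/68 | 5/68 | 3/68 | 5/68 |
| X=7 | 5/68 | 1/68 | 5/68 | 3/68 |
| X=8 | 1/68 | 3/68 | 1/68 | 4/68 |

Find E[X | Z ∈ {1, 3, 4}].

P(Z ∈ {1, 3, 4}) = 3/4.
Summing X·P(X=x,Z=y) over the conditioning event gives 279/68.
E[X | Z ∈ {1, 3, 4}] = (279/68) / (3/4) = 93/17.

93/17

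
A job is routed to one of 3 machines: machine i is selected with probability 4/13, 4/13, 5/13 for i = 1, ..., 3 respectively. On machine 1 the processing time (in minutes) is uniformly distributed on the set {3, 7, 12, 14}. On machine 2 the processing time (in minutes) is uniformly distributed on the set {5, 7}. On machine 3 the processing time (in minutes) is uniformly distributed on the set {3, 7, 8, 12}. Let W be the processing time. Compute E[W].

E[W | machine 1] = (3+7+12+14)/4 = 9.
E[W | machine 2] = (5+7)/2 = 6.
E[W | machine 3] = (3+7+8+12)/4 = 15/2.
E[W] = (4/13)·(9) + (4/13)·(6) + (5/13)·(15/2) = 15/2.

15/2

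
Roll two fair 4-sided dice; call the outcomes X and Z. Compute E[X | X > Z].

Outcomes with X > Z: (2,1), (3,1), (3,2), (4,1), (4,2), (4,3), each with probability 1/16.
E[X | X > Z] = (2 + 3 + 3 + 4 + 4 + 4) / 6 = 10/3.

10/3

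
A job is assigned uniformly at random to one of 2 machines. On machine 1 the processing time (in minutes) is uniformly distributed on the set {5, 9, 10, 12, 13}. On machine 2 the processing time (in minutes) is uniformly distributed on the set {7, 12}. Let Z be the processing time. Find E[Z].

E[Z | machine 1] = (5+9+10+12+13)/5 = 49/5.
E[Z | machine 2] = (7+12)/2 = 19/2.
By the law of total expectation,
E[Z] = (1/2)·(49/5) + (1/2)·(19/2) = 193/20.

193/20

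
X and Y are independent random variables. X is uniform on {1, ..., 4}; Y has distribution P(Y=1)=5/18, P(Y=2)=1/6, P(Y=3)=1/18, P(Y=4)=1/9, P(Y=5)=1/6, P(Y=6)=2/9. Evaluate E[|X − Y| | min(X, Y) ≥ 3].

8/5

P(min(X, Y) ≥ 3) = 5/18.
Summing |X−Y|·P(x,y) over outcomes with min(X, Y) ≥ 3 gives 4/9.
E[|X − Y| | min(X, Y) ≥ 3] = (4/9) / (5/18) = 8/5.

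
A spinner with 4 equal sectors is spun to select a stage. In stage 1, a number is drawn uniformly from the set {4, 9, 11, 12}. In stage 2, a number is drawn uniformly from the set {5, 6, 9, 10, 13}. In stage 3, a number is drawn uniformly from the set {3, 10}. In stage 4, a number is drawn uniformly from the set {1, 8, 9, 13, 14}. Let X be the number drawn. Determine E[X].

331/40

E[X | stage 1] = (4+9+11+12)/4 = 9.
E[X | stage 2] = (5+6+9+10+13)/5 = 43/5.
E[X | stage 3] = (3+10)/2 = 13/2.
E[X | stage 4] = (1+8+9+13+14)/5 = 9.
E[X] = (1/4)·(9) + (1/4)·(43/5) + (1/4)·(13/2) + (1/4)·(9) = 331/40.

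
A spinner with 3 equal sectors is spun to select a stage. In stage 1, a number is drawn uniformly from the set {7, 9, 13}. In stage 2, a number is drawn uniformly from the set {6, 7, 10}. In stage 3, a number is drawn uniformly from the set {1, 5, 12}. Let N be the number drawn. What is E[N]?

E[N | stage 1] = (7+9+13)/3 = 29/3.
E[N | stage 2] = (6+7+10)/3 = 23/3.
E[N | stage 3] = (1+5+12)/3 = 6.
By the law of total expectation,
E[N] = (1/3)·(29/3) + (1/3)·(23/3) + (1/3)·(6) = 70/9.

70/9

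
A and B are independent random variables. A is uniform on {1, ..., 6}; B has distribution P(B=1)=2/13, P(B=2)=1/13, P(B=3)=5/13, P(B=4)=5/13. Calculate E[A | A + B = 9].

P(A + B = 9) = 5/39.
Summing A·P(x,y) over outcomes with A + B = 9 gives 55/78.
E[A | A + B = 9] = (55/78) / (5/39) = 11/2.

11/2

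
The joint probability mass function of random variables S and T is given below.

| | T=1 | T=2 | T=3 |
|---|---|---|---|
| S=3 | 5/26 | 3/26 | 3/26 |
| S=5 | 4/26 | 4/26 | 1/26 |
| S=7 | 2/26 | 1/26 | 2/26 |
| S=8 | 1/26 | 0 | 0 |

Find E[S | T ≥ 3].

P(T ≥ 3) = 3/13.
Summing S·P(S=x,T=y) over the conditioning event gives 14/13.
E[S | T ≥ 3] = (14/13) / (3/13) = 14/3.

14/3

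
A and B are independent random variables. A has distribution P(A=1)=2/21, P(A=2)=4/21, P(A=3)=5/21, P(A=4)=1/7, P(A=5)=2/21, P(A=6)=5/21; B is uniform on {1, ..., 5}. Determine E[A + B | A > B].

99/14

P(A > B) = 8/15.
Summing (A+B)·P(x,y) over outcomes with A > B gives 132/35.
E[A + B | A > B] = (132/35) / (8/15) = 99/14.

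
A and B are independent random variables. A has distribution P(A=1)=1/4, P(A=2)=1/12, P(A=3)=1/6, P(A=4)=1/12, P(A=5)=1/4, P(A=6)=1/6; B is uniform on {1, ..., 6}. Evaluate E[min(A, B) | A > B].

73/30

P(A > B) = 5/12.
Summing min(A,B)·P(x,y) over outcomes with A > B gives 73/72.
E[min(A, B) | A > B] = (73/72) / (5/12) = 73/30.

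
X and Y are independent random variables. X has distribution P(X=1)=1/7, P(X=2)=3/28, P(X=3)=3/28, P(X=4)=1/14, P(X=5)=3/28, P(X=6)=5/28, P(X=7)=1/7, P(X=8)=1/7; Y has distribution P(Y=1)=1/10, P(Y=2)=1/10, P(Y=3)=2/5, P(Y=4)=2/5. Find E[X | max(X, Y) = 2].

P(max(X, Y) = 2) = 1/28.
Summing X·P(x,y) over outcomes with max(X, Y) = 2 gives 2/35.
E[X | max(X, Y) = 2] = (2/35) / (1/28) = 8/5.

8/5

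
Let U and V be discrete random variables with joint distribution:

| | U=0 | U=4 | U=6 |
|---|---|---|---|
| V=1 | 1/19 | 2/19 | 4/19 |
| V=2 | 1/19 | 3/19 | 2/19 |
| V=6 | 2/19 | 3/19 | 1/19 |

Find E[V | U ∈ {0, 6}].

29/11

P(U ∈ {0, 6}) = 11/19.
Σ V·P over the event = 1·(1/19) + 2·(1/19) + 6·(2/19) + 1·(4/19) + 2·(2/19) + 6·(1/19) = 29/19.
E[V | U ∈ {0, 6}] = (29/19) / (11/19) = 29/11.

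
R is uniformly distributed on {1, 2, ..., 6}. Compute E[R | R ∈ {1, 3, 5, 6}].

15/4

P(R ∈ {1, 3, 5, 6}) = 2/3.
Σ over the event: 1·1/6 + 3·1/6 + 5·1/6 + 6·1/6 = 5/2.
E[R | R ∈ {1, 3, 5, 6}] = (5/2) / (2/3) = 15/4.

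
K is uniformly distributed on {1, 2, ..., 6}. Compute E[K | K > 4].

11/2

Given K > 4, K is equally likely to be any of {5, 6}.
E[K | K > 4] = (5 + 6) / 2 = 11/2.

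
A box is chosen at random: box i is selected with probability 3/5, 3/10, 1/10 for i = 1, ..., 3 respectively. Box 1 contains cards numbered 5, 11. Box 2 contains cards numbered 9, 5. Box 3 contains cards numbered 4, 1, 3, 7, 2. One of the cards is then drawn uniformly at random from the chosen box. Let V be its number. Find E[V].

181/25

E[V | box 1] = (5+11)/2 = 8.
E[V | box 2] = (9+5)/2 = 7.
E[V | box 3] = (4+1+3+7+2)/5 = 17/5.
E[V] = (3/5)·(8) + (3/10)·(7) + (1/10)·(17/5) = 181/25.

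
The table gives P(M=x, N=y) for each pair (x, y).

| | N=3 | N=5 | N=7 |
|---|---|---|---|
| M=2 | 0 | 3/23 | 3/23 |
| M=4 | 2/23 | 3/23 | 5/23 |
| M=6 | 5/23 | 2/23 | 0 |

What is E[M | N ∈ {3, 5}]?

68/15

P(N ∈ {3, 5}) = 15/23.
Σ M·P over the event = 2·(3/23) + 4·(2/23) + 4·(3/23) + 6·(5/23) + 6·(2/23) = 68/23.
E[M | N ∈ {3, 5}] = (68/23) / (15/23) = 68/15.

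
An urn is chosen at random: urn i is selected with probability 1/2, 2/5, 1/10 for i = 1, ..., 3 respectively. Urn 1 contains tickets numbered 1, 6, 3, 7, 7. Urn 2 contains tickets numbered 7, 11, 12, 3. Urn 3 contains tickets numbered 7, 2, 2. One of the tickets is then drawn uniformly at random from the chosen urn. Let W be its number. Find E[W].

91/15

E[W | urn 1] = (1+6+3+7+7)/5 = 24/5.
E[W | urn 2] = (7+11+12+3)/4 = 33/4.
E[W | urn 3] = (7+2+2)/3 = 11/3.
E[W] = (1/2)·(24/5) + (2/5)·(33/4) + (1/10)·(11/3) = 91/15.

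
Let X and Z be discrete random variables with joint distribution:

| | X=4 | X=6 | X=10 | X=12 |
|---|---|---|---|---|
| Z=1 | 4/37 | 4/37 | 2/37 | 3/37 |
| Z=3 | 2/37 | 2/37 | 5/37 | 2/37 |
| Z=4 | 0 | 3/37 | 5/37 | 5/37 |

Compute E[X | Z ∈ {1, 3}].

P(Z ∈ {1, 3}) = 24/37.
Σ X·P over the event = 4·(4/37) + 4·(2/37) + 6·(4/37) + 6·(2/37) + 10·(2/37) + 10·(5/37) + 12·(3/37) + 12·(2/37) = 190/37.
E[X | Z ∈ {1, 3}] = (190/37) / (24/37) = 95/12.

95/12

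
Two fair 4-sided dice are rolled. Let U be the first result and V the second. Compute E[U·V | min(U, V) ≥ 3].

Outcomes with min(U, V) ≥ 3: (3,3), (3,4), (4,3), (4,4), each with probability 1/16.
E[U·V | min(U, V) ≥ 3] = (9 + 12 + 12 + 16) / 4 = 49/4.

49/4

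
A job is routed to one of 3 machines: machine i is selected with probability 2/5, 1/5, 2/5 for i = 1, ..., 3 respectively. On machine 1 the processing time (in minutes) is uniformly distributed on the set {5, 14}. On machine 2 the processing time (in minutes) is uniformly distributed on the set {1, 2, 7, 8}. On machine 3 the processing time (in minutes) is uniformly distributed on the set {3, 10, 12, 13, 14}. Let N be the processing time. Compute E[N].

443/50

E[N | machine 1] = (5+14)/2 = 19/2.
E[N | machine 2] = (1+2+7+8)/4 = 9/2.
E[N | machine 3] = (3+10+12+13+14)/5 = 52/5.
By the law of total expectation,
E[N] = (2/5)·(19/2) + (1/5)·(9/2) + (2/5)·(52/5) = 443/50.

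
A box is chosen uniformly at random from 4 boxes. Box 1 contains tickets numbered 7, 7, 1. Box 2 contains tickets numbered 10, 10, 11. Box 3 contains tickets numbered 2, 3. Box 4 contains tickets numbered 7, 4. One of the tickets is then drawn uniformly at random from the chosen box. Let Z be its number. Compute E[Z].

E[Z | box 1] = (7+7+1)/3 = 5.
E[Z | box 2] = (10+10+11)/3 = 31/3.
E[Z | box 3] = (2+3)/2 = 5/2.
E[Z | box 4] = (7+4)/2 = 11/2.
E[Z] = (1/4)·(5) + (1/4)·(31/3) + (1/4)·(5/2) + (1/4)·(11/2) = 35/6.

35/6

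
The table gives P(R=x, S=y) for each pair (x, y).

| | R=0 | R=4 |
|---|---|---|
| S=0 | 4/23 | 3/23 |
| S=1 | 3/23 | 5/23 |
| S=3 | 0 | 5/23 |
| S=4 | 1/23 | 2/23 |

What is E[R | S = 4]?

P(S = 4) = 3/23.
Σ R·P over the event = 0·(1/23) + 4·(2/23) = 8/23.
E[R | S = 4] = (8/23) / (3/23) = 8/3.

8/3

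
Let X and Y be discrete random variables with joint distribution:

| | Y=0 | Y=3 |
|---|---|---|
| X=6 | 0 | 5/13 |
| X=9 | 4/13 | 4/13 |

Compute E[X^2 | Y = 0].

P(Y = 0) = 4/13.
Σ X^2·P over the event = 81·(4/13) = 324/13.
E[X^2 | Y = 0] = (324/13) / (4/13) = 81.

81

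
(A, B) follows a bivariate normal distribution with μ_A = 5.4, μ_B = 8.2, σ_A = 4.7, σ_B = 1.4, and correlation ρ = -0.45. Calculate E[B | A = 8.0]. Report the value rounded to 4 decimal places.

For a bivariate normal, E[B | A=x] = μ_B + ρ·(σ_B/σ_A)·(x − μ_A).
E[B | A=8.0] = 8.2 + (-0.45)·(1.4/4.7)·(8.0 − (5.4)) = 8.2 + (-0.13404)·(2.6) = 7.8515.

7.8515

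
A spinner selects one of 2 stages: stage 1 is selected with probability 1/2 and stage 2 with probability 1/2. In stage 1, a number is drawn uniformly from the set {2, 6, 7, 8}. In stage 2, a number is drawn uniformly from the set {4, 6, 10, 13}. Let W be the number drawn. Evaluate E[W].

E[W | stage 1] = (2+6+7+8)/4 = 23/4.
E[W | stage 2] = (4+6+10+13)/4 = 33/4.
By the law of total expectation,
E[W] = (1/2)·(23/4) + (1/2)·(33/4) = 7.

7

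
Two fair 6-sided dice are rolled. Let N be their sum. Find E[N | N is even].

7

P(N is even) = 1/2.
Σ over the event: 2·1/36 + 4·1/12 + 6·5/36 + 8·5/36 + 10·1/12 + 12·1/36 = 7/2.
E[N | N is even] = (7/2) / (1/2) = 7.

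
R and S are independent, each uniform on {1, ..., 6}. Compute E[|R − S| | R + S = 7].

3

Outcomes with R + S = 7: (1,6), (2,5), (3,4), (4,3), (5,2), (6,1), each with probability 1/36.
E[|R − S| | R + S = 7] = (5 + 3 + 1 + 1 + 3 + 5) / 6 = 3.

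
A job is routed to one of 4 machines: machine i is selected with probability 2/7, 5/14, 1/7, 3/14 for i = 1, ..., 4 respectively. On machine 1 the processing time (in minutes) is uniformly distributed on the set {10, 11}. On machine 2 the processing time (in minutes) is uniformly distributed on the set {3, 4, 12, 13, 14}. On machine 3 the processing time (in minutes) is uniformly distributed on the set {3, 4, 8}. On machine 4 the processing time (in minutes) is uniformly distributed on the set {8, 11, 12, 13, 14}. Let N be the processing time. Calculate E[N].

332/35

E[N | machine 1] = (10+11)/2 = 21/2.
E[N | machine 2] = (3+4+12+13+14)/5 = 46/5.
E[N | machine 3] = (3+4+8)/3 = 5.
E[N | machine 4] = (8+11+12+13+14)/5 = 58/5.
E[N] = (2/7)·(21/2) + (5/14)·(46/5) + (1/7)·(5) + (3/14)·(58/5) = 332/35.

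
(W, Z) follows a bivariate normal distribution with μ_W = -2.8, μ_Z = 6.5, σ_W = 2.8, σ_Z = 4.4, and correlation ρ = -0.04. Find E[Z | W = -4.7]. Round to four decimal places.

The regression of Z on W has slope ρ·σ_Z/σ_W and passes through (μ_W, μ_Z).
E[Z | W=-4.7] = 6.5 + (-0.04)·(4.4/2.8)·(-4.7 − (-2.8)) = 6.5 + (-0.062857)·(-1.9) = 6.6194.

6.6194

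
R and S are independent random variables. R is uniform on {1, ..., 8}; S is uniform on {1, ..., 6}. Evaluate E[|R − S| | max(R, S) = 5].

Outcomes with max(R, S) = 5: (1,5), (2,5), (3,5), (4,5), (5,1), (5,2), (5,3), (5,4), (5,5), each with probability 1/48.
E[|R − S| | max(R, S) = 5] = (4 + 3 + 2 + 1 + 4 + 3 + 2 + 1 + 0) / 9 = 20/9.

20/9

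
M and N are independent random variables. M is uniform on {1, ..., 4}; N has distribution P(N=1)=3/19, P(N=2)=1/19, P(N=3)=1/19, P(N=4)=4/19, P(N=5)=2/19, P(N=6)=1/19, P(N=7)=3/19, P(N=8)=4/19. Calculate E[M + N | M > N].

P(M > N) = 3/19.
Summing (M+N)·P(x,y) over outcomes with M > N gives 27/38.
E[M + N | M > N] = (27/38) / (3/19) = 9/2.

9/2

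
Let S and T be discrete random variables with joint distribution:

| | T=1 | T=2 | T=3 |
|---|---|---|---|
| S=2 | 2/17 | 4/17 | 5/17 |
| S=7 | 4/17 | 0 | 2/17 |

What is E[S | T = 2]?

P(T = 2) = 4/17.
Σ S·P over the event = 2·(4/17) = 8/17.
E[S | T = 2] = (8/17) / (4/17) = 2.

2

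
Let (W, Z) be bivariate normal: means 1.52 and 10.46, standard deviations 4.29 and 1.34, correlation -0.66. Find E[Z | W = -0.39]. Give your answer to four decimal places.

The regression of Z on W has slope ρ·σ_Z/σ_W and passes through (μ_W, μ_Z).
E[Z | W=-0.39] = 10.46 + (-0.66)·(1.34/4.29)·(-0.39 − (1.52)) = 10.46 + (-0.206154)·(-1.91) = 10.8538.

10.8538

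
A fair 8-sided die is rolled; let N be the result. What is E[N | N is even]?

Given N is even, N is equally likely to be any of {2, 4, 6, 8}.
E[N | N is even] = (2 + 4 + 6 + 8) / 4 = 5.

5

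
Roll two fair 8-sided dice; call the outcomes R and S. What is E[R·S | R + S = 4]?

Outcomes with R + S = 4: (1,3), (2,2), (3,1), each with probability 1/64.
E[R·S | R + S = 4] = (3 + 4 + 3) / 3 = 10/3.

10/3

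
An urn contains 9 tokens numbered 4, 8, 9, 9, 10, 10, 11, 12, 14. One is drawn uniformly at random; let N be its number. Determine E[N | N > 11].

P(N > 11) = 2/9.
Σ over the event: 12·1/9 + 14·1/9 = 26/9.
E[N | N > 11] = (26/9) / (2/9) = 13.

13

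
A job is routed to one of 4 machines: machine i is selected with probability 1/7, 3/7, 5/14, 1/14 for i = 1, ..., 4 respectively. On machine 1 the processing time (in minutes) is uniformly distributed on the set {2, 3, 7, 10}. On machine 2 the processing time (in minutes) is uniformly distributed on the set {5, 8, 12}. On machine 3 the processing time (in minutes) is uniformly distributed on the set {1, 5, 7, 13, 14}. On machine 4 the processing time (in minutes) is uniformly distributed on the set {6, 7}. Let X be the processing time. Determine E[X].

E[X | machine 1] = (2+3+7+10)/4 = 11/2.
E[X | machine 2] = (5+8+12)/3 = 25/3.
E[X | machine 3] = (1+5+7+13+14)/5 = 8.
E[X | machine 4] = (6+7)/2 = 13/2.
By the law of total expectation,
E[X] = (1/7)·(11/2) + (3/7)·(25/3) + (5/14)·(8) + (1/14)·(13/2) = 215/28.

215/28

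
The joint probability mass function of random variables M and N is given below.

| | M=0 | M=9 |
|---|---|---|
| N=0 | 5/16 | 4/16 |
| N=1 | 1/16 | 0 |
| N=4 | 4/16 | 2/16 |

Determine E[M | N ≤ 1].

P(N ≤ 1) = 5/8.
Σ M·P over the event = 0·(5/16) + 0·(1/16) + 9·(4/16) = 9/4.
E[M | N ≤ 1] = (9/4) / (5/8) = 18/5.

18/5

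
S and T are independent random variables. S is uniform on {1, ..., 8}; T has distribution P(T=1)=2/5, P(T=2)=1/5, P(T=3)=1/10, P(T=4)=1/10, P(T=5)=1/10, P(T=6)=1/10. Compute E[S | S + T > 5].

304/55

P(S + T > 5) = 11/16.
Summing S·P(x,y) over outcomes with S + T > 5 gives 19/5.
E[S | S + T > 5] = (19/5) / (11/16) = 304/55.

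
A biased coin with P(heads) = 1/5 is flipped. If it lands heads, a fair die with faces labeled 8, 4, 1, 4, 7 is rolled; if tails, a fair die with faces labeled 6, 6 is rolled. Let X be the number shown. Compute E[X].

144/25

E[X | heads] = (8+4+1+4+7)/5 = 24/5.
E[X | tails] = (6+6)/2 = 6.
By the law of total expectation,
E[X] = (1/5)·(24/5) + (4/5)·(6) = 144/25.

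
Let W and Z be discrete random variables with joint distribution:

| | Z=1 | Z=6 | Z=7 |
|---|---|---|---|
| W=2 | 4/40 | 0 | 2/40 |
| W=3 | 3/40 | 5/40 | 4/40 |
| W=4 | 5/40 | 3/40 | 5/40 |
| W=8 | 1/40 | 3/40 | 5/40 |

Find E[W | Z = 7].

P(Z = 7) = 2/5.
Summing W·P(W=x,Z=y) over the conditioning event gives 19/10.
E[W | Z = 7] = (19/10) / (2/5) = 19/4.

19/4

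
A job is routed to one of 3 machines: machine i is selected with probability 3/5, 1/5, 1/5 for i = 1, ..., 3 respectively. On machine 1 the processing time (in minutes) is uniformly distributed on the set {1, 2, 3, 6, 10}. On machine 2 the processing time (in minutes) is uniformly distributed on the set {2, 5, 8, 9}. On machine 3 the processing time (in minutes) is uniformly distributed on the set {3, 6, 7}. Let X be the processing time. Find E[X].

E[X | machine 1] = (1+2+3+6+10)/5 = 22/5.
E[X | machine 2] = (2+5+8+9)/4 = 6.
E[X | machine 3] = (3+6+7)/3 = 16/3.
By the law of total expectation,
E[X] = (3/5)·(22/5) + (1/5)·(6) + (1/5)·(16/3) = 368/75.

368/75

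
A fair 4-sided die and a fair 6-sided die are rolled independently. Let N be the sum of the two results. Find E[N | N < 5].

P(N < 5) = 1/4.
Σ over the event: 2·1/24 + 3·1/12 + 4·1/8 = 5/6.
E[N | N < 5] = (5/6) / (1/4) = 10/3.

10/3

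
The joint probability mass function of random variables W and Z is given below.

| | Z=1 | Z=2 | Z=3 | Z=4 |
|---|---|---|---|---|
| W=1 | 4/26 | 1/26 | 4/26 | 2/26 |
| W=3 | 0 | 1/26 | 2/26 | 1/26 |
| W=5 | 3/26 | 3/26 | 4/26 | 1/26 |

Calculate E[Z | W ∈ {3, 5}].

P(W ∈ {3, 5}) = 15/26.
Summing Z·P(W=x,Z=y) over the conditioning event gives 37/26.
E[Z | W ∈ {3, 5}] = (37/26) / (15/26) = 37/15.

37/15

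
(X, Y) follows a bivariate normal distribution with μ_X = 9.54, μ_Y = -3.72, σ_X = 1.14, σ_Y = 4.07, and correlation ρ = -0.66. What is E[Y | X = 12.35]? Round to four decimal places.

-10.3412

E[Y | X=x] = μ_Y + ρ(σ_Y/σ_X)(x − μ_X) for jointly normal variables.
E[Y | X=12.35] = -3.72 + (-0.66)·(4.07/1.14)·(12.35 − (9.54)) = -3.72 + (-2.3563)·(2.81) = -10.3412.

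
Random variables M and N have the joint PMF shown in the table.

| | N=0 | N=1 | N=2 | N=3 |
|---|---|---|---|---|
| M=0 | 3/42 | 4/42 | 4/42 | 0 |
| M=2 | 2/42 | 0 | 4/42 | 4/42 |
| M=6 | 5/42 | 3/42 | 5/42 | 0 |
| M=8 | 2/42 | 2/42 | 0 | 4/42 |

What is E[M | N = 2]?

P(N = 2) = 13/42.
Σ M·P over the event = 0·(4/42) + 2·(4/42) + 6·(5/42) = 19/21.
E[M | N = 2] = (19/21) / (13/42) = 38/13.

38/13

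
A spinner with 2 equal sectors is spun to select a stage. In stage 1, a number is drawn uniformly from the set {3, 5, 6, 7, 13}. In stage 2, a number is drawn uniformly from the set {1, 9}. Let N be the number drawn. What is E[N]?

E[N | stage 1] = (3+5+6+7+13)/5 = 34/5.
E[N | stage 2] = (1+9)/2 = 5.
E[N] = (1/2)·(34/5) + (1/2)·(5) = 59/10.

59/10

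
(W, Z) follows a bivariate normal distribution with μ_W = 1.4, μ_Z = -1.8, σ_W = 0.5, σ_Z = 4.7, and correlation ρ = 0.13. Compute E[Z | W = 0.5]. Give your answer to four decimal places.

-2.8998

For a bivariate normal, E[Z | W=x] = μ_Z + ρ·(σ_Z/σ_W)·(x − μ_W).
E[Z | W=0.5] = -1.8 + (0.13)·(4.7/0.5)·(0.5 − (1.4)) = -1.8 + (1.222)·(-0.9) = -2.8998.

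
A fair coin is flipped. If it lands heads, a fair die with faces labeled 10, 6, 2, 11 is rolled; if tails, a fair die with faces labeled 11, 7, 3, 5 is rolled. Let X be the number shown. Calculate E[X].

E[X | heads] = (10+6+2+11)/4 = 29/4.
E[X | tails] = (11+7+3+5)/4 = 13/2.
By the law of total expectation,
E[X] = (1/2)·(29/4) + (1/2)·(13/2) = 55/8.

55/8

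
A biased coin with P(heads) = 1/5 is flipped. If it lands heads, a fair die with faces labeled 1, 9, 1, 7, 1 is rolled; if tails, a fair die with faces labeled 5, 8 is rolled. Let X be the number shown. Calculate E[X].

E[X | heads] = (1+9+1+7+1)/5 = 19/5.
E[X | tails] = (5+8)/2 = 13/2.
E[X] = (1/5)·(19/5) + (4/5)·(13/2) = 149/25.

149/25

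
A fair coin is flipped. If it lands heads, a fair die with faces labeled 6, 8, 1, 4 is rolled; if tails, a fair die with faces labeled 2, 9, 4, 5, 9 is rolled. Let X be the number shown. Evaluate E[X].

211/40

E[X | heads] = (6+8+1+4)/4 = 19/4.
E[X | tails] = (2+9+4+5+9)/5 = 29/5.
By the law of total expectation,
E[X] = (1/2)·(19/4) + (1/2)·(29/5) = 211/40.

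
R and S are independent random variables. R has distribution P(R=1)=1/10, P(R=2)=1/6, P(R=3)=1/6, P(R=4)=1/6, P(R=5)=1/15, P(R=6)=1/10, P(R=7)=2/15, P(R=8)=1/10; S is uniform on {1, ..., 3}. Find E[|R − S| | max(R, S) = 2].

P(max(R, S) = 2) = 13/90.
Summing |R−S|·P(x,y) over outcomes with max(R, S) = 2 gives 4/45.
E[|R − S| | max(R, S) = 2] = (4/45) / (13/90) = 8/13.

8/13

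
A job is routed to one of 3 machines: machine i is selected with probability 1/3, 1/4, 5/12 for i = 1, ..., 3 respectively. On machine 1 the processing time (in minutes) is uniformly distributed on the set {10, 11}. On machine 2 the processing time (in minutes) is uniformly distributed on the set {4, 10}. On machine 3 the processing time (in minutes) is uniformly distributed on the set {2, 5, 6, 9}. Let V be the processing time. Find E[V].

181/24

E[V | machine 1] = (10+11)/2 = 21/2.
E[V | machine 2] = (4+10)/2 = 7.
E[V | machine 3] = (2+5+6+9)/4 = 11/2.
E[V] = (1/3)·(21/2) + (1/4)·(7) + (5/12)·(11/2) = 181/24.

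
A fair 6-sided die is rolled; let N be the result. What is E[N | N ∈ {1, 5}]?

P(N ∈ {1, 5}) = 1/3.
Σ over the event: 1·1/6 + 5·1/6 = 1.
E[N | N ∈ {1, 5}] = (1) / (1/3) = 3.

3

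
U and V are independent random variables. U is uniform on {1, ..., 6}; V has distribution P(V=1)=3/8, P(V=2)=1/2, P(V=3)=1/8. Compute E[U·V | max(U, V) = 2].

30/11

P(max(U, V) = 2) = 11/48.
Summing UV·P(x,y) over outcomes with max(U, V) = 2 gives 5/8.
E[U·V | max(U, V) = 2] = (5/8) / (11/48) = 30/11.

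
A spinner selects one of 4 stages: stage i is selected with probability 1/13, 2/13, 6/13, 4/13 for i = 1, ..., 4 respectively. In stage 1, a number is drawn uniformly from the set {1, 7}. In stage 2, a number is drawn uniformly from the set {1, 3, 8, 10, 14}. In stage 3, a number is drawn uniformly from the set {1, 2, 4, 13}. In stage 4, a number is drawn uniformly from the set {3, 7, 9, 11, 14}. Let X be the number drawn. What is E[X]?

418/65

E[X | stage 1] = (1+7)/2 = 4.
E[X | stage 2] = (1+3+8+10+14)/5 = 36/5.
E[X | stage 3] = (1+2+4+13)/4 = 5.
E[X | stage 4] = (3+7+9+11+14)/5 = 44/5.
By the law of total expectation,
E[X] = (1/13)·(4) + (2/13)·(36/5) + (6/13)·(5) + (4/13)·(44/5) = 418/65.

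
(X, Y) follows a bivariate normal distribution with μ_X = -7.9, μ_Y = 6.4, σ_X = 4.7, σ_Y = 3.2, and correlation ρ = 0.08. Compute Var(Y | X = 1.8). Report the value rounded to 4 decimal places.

The conditional variance in a bivariate normal is σ_Y²(1 − ρ²), independent of x.
Var(Y | X=1.8) = (3.2)²·(1 − (0.08)²) = 10.24·0.9936 = 10.1745.

10.1745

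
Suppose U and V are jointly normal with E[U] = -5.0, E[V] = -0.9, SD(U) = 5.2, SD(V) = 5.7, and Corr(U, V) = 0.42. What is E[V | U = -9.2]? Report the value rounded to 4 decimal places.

The regression of V on U has slope ρ·σ_V/σ_U and passes through (μ_U, μ_V).
E[V | U=-9.2] = -0.9 + (0.42)·(5.7/5.2)·(-9.2 − (-5.0)) = -0.9 + (0.46038)·(-4.2) = -2.8336.

-2.8336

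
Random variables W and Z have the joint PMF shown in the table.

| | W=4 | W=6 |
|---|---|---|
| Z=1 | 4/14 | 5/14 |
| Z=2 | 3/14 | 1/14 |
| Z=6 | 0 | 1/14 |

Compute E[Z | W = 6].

P(W = 6) = 1/2.
Σ Z·P over the event = 1·(5/14) + 2·(1/14) + 6·(1/14) = 13/14.
E[Z | W = 6] = (13/14) / (1/2) = 13/7.

13/7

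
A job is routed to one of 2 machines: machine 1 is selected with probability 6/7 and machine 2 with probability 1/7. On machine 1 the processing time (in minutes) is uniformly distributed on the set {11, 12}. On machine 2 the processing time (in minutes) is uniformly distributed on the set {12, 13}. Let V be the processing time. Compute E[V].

E[V | machine 1] = (11+12)/2 = 23/2.
E[V | machine 2] = (12+13)/2 = 25/2.
By the law of total expectation,
E[V] = (6/7)·(23/2) + (1/7)·(25/2) = 163/14.

163/14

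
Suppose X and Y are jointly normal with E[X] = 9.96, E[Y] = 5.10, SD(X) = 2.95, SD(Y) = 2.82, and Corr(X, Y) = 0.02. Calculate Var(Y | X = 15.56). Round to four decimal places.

For a bivariate normal, Var(Y | X=x) = σ_Y²(1 − ρ²).
Var(Y | X=15.56) = (2.82)²·(1 − (0.02)²) = 7.9524·0.9996 = 7.9492.

7.9492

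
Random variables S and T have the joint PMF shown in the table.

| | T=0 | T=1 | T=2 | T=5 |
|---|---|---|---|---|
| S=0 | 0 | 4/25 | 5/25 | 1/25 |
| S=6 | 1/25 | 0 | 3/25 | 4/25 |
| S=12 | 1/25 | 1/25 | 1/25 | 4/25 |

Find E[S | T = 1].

P(T = 1) = 1/5.
Summing S·P(S=x,T=y) over the conditioning event gives 12/25.
E[S | T = 1] = (12/25) / (1/5) = 12/5.

12/5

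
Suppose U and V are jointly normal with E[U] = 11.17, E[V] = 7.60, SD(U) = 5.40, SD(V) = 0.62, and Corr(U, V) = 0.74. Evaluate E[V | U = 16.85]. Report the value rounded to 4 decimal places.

For a bivariate normal, E[V | U=x] = μ_V + ρ·(σ_V/σ_U)·(x − μ_U).
E[V | U=16.85] = 7.60 + (0.74)·(0.62/5.40)·(16.85 − (11.17)) = 7.60 + (0.084963)·(5.68) = 8.0826.

8.0826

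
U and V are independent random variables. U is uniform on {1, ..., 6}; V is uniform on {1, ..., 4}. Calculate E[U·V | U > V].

P(U > V) = 7/12.
Summing UV·P(x,y) over outcomes with U > V gives 145/24.
E[U·V | U > V] = (145/24) / (7/12) = 145/14.

145/14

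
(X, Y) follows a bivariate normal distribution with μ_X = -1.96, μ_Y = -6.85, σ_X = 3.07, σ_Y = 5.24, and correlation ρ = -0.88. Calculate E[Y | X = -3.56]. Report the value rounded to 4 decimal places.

E[Y | X=x] = μ_Y + ρ(σ_Y/σ_X)(x − μ_X) for jointly normal variables.
E[Y | X=-3.56] = -6.85 + (-0.88)·(5.24/3.07)·(-3.56 − (-1.96)) = -6.85 + (-1.502)·(-1.6) = -4.4468.

-4.4468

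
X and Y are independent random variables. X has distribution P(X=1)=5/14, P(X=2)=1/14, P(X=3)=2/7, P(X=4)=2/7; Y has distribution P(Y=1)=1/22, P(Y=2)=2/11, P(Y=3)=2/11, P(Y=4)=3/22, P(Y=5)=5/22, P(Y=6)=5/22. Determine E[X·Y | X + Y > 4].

P(X + Y > 4) = 127/154.
Summing XY·P(x,y) over outcomes with X + Y > 4 gives 2945/308.
E[X·Y | X + Y > 4] = (2945/308) / (127/154) = 2945/254.

2945/254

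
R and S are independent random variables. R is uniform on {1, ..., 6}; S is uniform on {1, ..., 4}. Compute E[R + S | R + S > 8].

Outcomes with R + S > 8: (5,4), (6,3), (6,4), each with probability 1/24.
E[R + S | R + S > 8] = (9 + 9 + 10) / 3 = 28/3.

28/3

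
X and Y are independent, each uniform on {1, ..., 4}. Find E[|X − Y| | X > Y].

5/3

Outcomes with X > Y: (2,1), (3,1), (3,2), (4,1), (4,2), (4,3), each with probability 1/16.
E[|X − Y| | X > Y] = (1 + 2 + 1 + 3 + 2 + 1) / 6 = 5/3.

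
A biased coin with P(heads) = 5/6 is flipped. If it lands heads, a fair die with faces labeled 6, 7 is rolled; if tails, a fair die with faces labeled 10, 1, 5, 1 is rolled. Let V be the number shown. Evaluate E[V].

49/8

E[V | heads] = (6+7)/2 = 13/2.
E[V | tails] = (10+1+5+1)/4 = 17/4.
E[V] = (5/6)·(13/2) + (1/6)·(17/4) = 49/8.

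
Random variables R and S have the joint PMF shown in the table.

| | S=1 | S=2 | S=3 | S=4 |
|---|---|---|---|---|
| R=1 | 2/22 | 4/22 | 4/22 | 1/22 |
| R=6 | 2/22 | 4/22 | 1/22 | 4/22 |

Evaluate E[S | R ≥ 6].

29/11

P(R ≥ 6) = 1/2.
Σ S·P over the event = 1·(2/22) + 2·(4/22) + 3·(1/22) + 4·(4/22) = 29/22.
E[S | R ≥ 6] = (29/22) / (1/2) = 29/11.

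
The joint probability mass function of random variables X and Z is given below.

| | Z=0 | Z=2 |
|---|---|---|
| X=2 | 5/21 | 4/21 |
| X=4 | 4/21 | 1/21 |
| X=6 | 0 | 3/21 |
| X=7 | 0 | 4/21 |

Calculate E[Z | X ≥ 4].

P(X ≥ 4) = 4/7.
Summing Z·P(X=x,Z=y) over the conditioning event gives 16/21.
E[Z | X ≥ 4] = (16/21) / (4/7) = 4/3.

4/3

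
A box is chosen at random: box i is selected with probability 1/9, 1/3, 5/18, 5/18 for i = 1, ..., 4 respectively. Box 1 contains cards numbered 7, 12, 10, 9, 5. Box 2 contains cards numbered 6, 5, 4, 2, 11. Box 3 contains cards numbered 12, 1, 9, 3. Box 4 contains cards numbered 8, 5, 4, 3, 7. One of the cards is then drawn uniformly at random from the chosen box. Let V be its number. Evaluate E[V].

727/120

E[V | box 1] = (7+12+10+9+5)/5 = 43/5.
E[V | box 2] = (6+5+4+2+11)/5 = 28/5.
E[V | box 3] = (12+1+9+3)/4 = 25/4.
E[V | box 4] = (8+5+4+3+7)/5 = 27/5.
E[V] = (1/9)·(43/5) + (1/3)·(28/5) + (5/18)·(25/4) + (5/18)·(27/5) = 727/120.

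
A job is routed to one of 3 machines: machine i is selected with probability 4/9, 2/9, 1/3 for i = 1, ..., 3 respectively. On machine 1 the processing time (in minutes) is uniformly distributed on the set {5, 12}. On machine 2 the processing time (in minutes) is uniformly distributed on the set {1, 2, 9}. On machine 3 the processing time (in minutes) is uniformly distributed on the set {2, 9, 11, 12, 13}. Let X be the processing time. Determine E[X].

39/5

E[X | machine 1] = (5+12)/2 = 17/2.
E[X | machine 2] = (1+2+9)/3 = 4.
E[X | machine 3] = (2+9+11+12+13)/5 = 47/5.
E[X] = (4/9)·(17/2) + (2/9)·(4) + (1/3)·(47/5) = 39/5.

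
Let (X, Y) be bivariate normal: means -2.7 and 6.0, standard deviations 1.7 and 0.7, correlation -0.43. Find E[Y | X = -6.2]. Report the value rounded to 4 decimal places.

6.6197

The regression of Y on X has slope ρ·σ_Y/σ_X and passes through (μ_X, μ_Y).
E[Y | X=-6.2] = 6.0 + (-0.43)·(0.7/1.7)·(-6.2 − (-2.7)) = 6.0 + (-0.17706)·(-3.5) = 6.6197.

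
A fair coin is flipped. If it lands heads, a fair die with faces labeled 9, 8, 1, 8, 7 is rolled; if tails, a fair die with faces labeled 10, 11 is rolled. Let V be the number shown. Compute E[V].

171/20

E[V | heads] = (9+8+1+8+7)/5 = 33/5.
E[V | tails] = (10+11)/2 = 21/2.
E[V] = (1/2)·(33/5) + (1/2)·(21/2) = 171/20.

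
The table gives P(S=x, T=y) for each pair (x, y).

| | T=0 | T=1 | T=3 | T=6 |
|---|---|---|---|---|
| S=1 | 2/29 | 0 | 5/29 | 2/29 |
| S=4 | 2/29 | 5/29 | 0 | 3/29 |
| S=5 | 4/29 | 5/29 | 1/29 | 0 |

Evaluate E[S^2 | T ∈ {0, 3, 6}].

P(T ∈ {0, 3, 6}) = 19/29.
Σ S^2·P over the event = 1·(2/29) + 1·(5/29) + 1·(2/29) + 16·(2/29) + 16·(3/29) + 25·(4/29) + 25·(1/29) = 214/29.
E[S^2 | T ∈ {0, 3, 6}] = (214/29) / (19/29) = 214/19.

214/19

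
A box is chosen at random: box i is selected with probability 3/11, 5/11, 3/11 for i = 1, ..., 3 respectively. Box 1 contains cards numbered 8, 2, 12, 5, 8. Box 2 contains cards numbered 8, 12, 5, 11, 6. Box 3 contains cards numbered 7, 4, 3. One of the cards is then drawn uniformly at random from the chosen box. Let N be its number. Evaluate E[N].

7

E[N | box 1] = (8+2+12+5+8)/5 = 7.
E[N | box 2] = (8+12+5+11+6)/5 = 42/5.
E[N | box 3] = (7+4+3)/3 = 14/3.
By the law of total expectation,
E[N] = (3/11)·(7) + (5/11)·(42/5) + (3/11)·(14/3) = 7.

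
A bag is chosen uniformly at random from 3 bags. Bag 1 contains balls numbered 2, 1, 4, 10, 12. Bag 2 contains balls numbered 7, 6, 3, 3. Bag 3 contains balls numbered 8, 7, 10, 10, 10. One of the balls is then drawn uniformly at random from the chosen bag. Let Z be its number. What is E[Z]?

E[Z | bag 1] = (2+1+4+10+12)/5 = 29/5.
E[Z | bag 2] = (7+6+3+3)/4 = 19/4.
E[Z | bag 3] = (8+7+10+10+10)/5 = 9.
E[Z] = (1/3)·(29/5) + (1/3)·(19/4) + (1/3)·(9) = 391/60.

391/60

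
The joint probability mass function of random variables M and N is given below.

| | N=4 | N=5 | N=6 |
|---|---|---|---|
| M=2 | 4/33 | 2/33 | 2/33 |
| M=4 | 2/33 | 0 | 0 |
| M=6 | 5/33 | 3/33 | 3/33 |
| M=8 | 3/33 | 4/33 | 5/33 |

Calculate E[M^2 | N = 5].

124/3

P(N = 5) = 3/11.
Summing M^2·P(M=x,N=y) over the conditioning event gives 124/11.
E[M^2 | N = 5] = (124/11) / (3/11) = 124/3.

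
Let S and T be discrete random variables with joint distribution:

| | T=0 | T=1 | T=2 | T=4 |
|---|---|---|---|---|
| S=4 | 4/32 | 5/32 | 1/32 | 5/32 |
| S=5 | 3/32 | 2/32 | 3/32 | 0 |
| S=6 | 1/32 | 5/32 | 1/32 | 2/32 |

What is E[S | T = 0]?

P(T = 0) = 1/4.
Summing S·P(S=x,T=y) over the conditioning event gives 37/32.
E[S | T = 0] = (37/32) / (1/4) = 37/8.

37/8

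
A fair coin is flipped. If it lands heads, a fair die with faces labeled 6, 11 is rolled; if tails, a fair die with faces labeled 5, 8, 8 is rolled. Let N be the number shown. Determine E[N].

31/4

E[N | heads] = (6+11)/2 = 17/2.
E[N | tails] = (5+8+8)/3 = 7.
E[N] = (1/2)·(17/2) + (1/2)·(7) = 31/4.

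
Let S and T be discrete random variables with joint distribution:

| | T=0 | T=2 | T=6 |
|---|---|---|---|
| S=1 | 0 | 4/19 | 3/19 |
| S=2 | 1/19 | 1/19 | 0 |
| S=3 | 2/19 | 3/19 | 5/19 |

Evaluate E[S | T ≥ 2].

P(T ≥ 2) = 16/19.
Summing S·P(S=x,T=y) over the conditioning event gives 33/19.
E[S | T ≥ 2] = (33/19) / (16/19) = 33/16.

33/16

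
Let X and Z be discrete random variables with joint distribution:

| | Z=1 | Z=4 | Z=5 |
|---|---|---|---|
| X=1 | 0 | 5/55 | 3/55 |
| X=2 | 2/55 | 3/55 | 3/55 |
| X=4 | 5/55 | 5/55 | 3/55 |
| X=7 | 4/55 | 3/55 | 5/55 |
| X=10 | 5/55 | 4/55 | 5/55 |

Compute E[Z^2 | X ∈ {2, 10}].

P(X ∈ {2, 10}) = 2/5.
Σ Z^2·P over the event = 1·(2/55) + 16·(3/55) + 25·(3/55) + 1·(5/55) + 16·(4/55) + 25·(5/55) = 29/5.
E[Z^2 | X ∈ {2, 10}] = (29/5) / (2/5) = 29/2.

29/2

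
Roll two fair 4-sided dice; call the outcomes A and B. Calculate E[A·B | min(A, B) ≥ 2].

9

Outcomes with min(A, B) ≥ 2: (2,2), (2,3), (2,4), (3,2), (3,3), (3,4), (4,2), (4,3), (4,4), each with probability 1/16.
E[A·B | min(A, B) ≥ 2] = (4 + 6 + 8 + 6 + 9 + 12 + 8 + 12 + 16) / 9 = 9.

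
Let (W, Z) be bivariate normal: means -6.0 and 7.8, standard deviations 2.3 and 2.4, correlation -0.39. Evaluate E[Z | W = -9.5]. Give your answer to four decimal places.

For a bivariate normal, E[Z | W=x] = μ_Z + ρ·(σ_Z/σ_W)·(x − μ_W).
E[Z | W=-9.5] = 7.8 + (-0.39)·(2.4/2.3)·(-9.5 − (-6.0)) = 7.8 + (-0.406957)·(-3.5) = 9.2243.

9.2243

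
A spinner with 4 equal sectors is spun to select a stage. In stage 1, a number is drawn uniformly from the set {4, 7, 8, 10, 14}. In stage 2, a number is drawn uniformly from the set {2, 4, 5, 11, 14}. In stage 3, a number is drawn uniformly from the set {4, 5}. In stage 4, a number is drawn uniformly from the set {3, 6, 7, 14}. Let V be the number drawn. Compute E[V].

139/20

E[V | stage 1] = (4+7+8+10+14)/5 = 43/5.
E[V | stage 2] = (2+4+5+11+14)/5 = 36/5.
E[V | stage 3] = (4+5)/2 = 9/2.
E[V | stage 4] = (3+6+7+14)/4 = 15/2.
E[V] = (1/4)·(43/5) + (1/4)·(36/5) + (1/4)·(9/2) + (1/4)·(15/2) = 139/20.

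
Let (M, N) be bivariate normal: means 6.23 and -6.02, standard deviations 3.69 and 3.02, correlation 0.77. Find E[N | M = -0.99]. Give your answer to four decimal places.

For a bivariate normal, E[N | M=x] = μ_N + ρ·(σ_N/σ_M)·(x − μ_M).
E[N | M=-0.99] = -6.02 + (0.77)·(3.02/3.69)·(-0.99 − (6.23)) = -6.02 + (0.63019)·(-7.22) = -10.5700.

-10.5700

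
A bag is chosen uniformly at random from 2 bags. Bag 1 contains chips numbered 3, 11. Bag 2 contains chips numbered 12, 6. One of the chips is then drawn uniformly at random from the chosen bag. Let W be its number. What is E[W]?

E[W | bag 1] = (3+11)/2 = 7.
E[W | bag 2] = (12+6)/2 = 9.
E[W] = (1/2)·(7) + (1/2)·(9) = 8.

8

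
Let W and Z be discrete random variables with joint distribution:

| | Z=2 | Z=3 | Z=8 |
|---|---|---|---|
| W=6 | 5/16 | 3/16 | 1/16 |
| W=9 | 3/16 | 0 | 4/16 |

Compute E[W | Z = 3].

6

P(Z = 3) = 3/16.
Σ W·P over the event = 6·(3/16) = 9/8.
E[W | Z = 3] = (9/8) / (3/16) = 6.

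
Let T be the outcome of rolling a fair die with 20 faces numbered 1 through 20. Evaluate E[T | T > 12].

Given T > 12, T is equally likely to be any of {13, 14, 15, 16, 17, 18, 19, 20}.
E[T | T > 12] = (13 + 14 + 15 + 16 + 17 + 18 + 19 + 20) / 8 = 33/2.

33/2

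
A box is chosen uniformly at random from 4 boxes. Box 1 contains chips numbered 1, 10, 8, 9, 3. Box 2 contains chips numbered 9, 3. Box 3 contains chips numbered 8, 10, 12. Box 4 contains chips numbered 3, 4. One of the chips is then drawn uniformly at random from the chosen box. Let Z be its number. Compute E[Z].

E[Z | box 1] = (1+10+8+9+3)/5 = 31/5.
E[Z | box 2] = (9+3)/2 = 6.
E[Z | box 3] = (8+10+12)/3 = 10.
E[Z | box 4] = (3+4)/2 = 7/2.
E[Z] = (1/4)·(31/5) + (1/4)·(6) + (1/4)·(10) + (1/4)·(7/2) = 257/40.

257/40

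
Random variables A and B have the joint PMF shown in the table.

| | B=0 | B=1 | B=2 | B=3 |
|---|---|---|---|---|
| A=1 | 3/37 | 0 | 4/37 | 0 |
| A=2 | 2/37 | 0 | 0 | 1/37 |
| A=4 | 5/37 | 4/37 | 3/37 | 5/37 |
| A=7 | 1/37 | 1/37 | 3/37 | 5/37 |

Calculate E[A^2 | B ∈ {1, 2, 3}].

P(B ∈ {1, 2, 3}) = 26/37.
Σ A^2·P over the event = 1·(4/37) + 4·(1/37) + 16·(4/37) + 16·(3/37) + 16·(5/37) + 49·(1/37) + 49·(3/37) + 49·(5/37) = 641/37.
E[A^2 | B ∈ {1, 2, 3}] = (641/37) / (26/37) = 641/26.

641/26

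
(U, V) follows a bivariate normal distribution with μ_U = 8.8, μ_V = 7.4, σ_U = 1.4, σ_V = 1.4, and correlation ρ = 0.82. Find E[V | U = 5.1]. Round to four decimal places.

For a bivariate normal, E[V | U=x] = μ_V + ρ·(σ_V/σ_U)·(x − μ_U).
E[V | U=5.1] = 7.4 + (0.82)·(1.4/1.4)·(5.1 − (8.8)) = 7.4 + (0.82)·(-3.7) = 4.3660.

4.3660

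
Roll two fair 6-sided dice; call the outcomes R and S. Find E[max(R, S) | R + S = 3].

Outcomes with R + S = 3: (1,2), (2,1), each with probability 1/36.
E[max(R, S) | R + S = 3] = (2 + 2) / 2 = 2.

2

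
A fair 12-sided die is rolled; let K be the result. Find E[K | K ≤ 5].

Given K ≤ 5, K is equally likely to be any of {1, 2, 3, 4, 5}.
E[K | K ≤ 5] = (1 + 2 + 3 + 4 + 5) / 5 = 3.

3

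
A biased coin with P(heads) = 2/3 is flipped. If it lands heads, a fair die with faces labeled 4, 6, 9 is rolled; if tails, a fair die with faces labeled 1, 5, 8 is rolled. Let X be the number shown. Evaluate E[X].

52/9

E[X | heads] = (4+6+9)/3 = 19/3.
E[X | tails] = (1+5+8)/3 = 14/3.
E[X] = (2/3)·(19/3) + (1/3)·(14/3) = 52/9.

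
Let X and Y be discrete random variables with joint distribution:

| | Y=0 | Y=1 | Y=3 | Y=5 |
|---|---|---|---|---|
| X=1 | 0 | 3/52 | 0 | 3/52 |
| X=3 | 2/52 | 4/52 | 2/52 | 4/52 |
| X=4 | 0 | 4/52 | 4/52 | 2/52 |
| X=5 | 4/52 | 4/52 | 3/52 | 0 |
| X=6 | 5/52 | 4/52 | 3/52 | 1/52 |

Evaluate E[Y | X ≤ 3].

P(X ≤ 3) = 9/26.
Σ Y·P over the event = 1·(3/52) + 5·(3/52) + 0·(2/52) + 1·(4/52) + 3·(2/52) + 5·(4/52) = 12/13.
E[Y | X ≤ 3] = (12/13) / (9/26) = 8/3.

8/3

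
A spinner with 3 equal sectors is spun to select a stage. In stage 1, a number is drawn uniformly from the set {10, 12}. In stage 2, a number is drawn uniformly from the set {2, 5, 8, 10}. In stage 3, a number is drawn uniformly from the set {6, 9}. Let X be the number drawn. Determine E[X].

33/4

E[X | stage 1] = (10+12)/2 = 11.
E[X | stage 2] = (2+5+8+10)/4 = 25/4.
E[X | stage 3] = (6+9)/2 = 15/2.
E[X] = (1/3)·(11) + (1/3)·(25/4) + (1/3)·(15/2) = 33/4.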